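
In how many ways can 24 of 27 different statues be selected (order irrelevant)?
C(27,24) = 27!/(24!×3!) = 2925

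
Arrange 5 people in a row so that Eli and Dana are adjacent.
Treat as block: (5-1)! × 2! = 24 × 2 = 48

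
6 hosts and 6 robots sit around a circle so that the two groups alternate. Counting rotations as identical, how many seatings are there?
Fix one of the hosts: (6-1)! ways for the remaining hosts, × 6! ways for the robots = 120 × 720 = 86400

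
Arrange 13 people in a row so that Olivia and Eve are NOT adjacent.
Total - adjacent = 13! - (13-1)!×2 = 6227020800 - 958003200 = 5269017600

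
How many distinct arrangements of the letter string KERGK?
5! / (1! × 1! × 1! × 2!) = 60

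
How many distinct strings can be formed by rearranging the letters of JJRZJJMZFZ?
10! / (1! × 1! × 3! × 1! × 4!) = 25200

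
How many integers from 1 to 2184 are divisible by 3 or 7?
⌊2184/3⌋ + ⌊2184/7⌋ - ⌊2184/21⌋ = 728 + 312 - 104 = 936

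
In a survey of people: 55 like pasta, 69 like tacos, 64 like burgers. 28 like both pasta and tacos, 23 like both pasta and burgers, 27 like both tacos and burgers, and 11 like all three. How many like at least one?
|A∪B∪C| = 55+69+64-28-23-27+11 = 121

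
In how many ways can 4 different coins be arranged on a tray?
4! = 24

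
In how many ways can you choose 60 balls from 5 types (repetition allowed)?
C(60+5-1, 5-1) = C(64, 4) = 635376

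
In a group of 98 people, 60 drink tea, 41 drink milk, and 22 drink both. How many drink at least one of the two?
|A∪B| = |A| + |B| - |A∩B| = 60 + 41 - 22 = 79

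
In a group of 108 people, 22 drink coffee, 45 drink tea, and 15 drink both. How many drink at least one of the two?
|A∪B| = |A| + |B| - |A∩B| = 22 + 45 - 15 = 52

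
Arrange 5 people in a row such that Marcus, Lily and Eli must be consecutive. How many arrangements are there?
Treat the 3 as one block: (5-3+1)! × 3! = 6 × 6 = 36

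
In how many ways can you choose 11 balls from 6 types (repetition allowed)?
C(11+6-1, 6-1) = C(16, 5) = 4368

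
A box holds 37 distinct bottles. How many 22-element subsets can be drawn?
C(37,22) = 37!/(22!×15!) = 9364199760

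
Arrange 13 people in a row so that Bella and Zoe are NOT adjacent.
Total - adjacent = 13! - (13-1)!×2 = 6227020800 - 958003200 = 5269017600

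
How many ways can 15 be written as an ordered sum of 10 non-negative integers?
C(15+10-1, 10-1) = C(24, 9) = 1307504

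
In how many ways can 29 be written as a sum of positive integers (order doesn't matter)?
Pentagonal recurrence p(n) = p(n-1) + p(n-2) - p(n-5) - p(n-7) + p(n-12) + p(n-15) - ... gives p(0..28) = 1, 1, 2, 3, 5, 7, 11, 15, 22, 30, 42, 56, 77, 101, 135, 176, 231, 297, 385, 490, 627, 792, 1002, 1255, 1575, 1958, 2436, 3010, 3718. p(29) = p(28) + p(27) - p(24) - p(22) + p(17) + p(14) - p(7) - p(3) = 3718 + 3010 - 1575 - 1002 + 297 + 135 - 15 - 3 = 4565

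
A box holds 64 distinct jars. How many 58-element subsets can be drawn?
C(64,58) = 64!/(58!×6!) = 74974368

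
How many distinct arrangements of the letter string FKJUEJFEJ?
9! / (1! × 1! × 3! × 2! × 2!) = 15120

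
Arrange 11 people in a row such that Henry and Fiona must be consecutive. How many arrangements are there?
Treat the 2 as one block: (11-2+1)! × 2! = 3628800 × 2 = 7257600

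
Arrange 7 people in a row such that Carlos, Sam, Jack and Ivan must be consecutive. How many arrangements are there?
Treat the 4 as one block: (7-4+1)! × 4! = 24 × 24 = 576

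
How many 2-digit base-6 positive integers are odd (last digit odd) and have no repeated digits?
Last∈{1,3,5}. Last=0: 0. Last nonzero: 3×4×P(4,0) = 12. Total = 12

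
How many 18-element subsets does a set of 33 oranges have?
C(33,18) = 33!/(18!×15!) = 1037158320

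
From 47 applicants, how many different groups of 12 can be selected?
C(47,12) = 47!/(12!×35!) = 52251400851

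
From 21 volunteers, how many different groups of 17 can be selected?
C(21,17) = 21!/(17!×4!) = 5985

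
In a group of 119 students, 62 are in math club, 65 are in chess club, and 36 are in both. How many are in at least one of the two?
|A∪B| = |A| + |B| - |A∩B| = 62 + 65 - 36 = 91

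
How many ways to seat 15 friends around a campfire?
Circular: fix one position, arrange the rest. (15-1)! = 87178291200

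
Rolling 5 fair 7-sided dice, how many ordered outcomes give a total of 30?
Coefficient of x^30 in (x + x² + ... + x^7)^5. By inclusion-exclusion on dice exceeding 7: Σ_j (-1)^j C(5,j)·C(30-1-7j, 4) = C(5,0)·C(29,4) - C(5,1)·C(22,4) + C(5,2)·C(15,4) - C(5,3)·C(8,4) = 1·23751 - 5·7315 + 10·1365 - 10·70 = 126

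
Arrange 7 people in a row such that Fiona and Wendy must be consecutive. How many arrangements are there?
Treat the 2 as one block: (7-2+1)! × 2! = 720 × 2 = 1440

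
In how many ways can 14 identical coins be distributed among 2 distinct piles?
C(14+2-1, 2-1) = C(15, 1) = 15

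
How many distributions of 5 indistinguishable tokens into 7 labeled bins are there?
C(5+7-1, 7-1) = C(11, 6) = 462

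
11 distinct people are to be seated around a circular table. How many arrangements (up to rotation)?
Circular: fix one position, arrange the rest. (11-1)! = 3628800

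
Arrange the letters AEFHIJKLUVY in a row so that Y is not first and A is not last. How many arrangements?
By inclusion-exclusion: 11! - 2×(11-1)! + (11-2)! = 39916800 - 7257600 + 362880 = 33022080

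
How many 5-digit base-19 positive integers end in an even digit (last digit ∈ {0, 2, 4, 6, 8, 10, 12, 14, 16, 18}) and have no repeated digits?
Last∈{0,2,4,6,8,10,12,14,16,18}. Last=0: 73440. Last nonzero: 9×17×P(17,3) = 624240. Total = 697680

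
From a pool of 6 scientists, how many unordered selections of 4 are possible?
C(6,4) = 6!/(4!×2!) = 15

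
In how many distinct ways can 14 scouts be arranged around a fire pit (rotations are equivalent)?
Circular: fix one position, arrange the rest. (14-1)! = 6227020800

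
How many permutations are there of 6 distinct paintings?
6! = 720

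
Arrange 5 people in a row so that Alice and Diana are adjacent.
Treat as block: (5-1)! × 2! = 24 × 2 = 48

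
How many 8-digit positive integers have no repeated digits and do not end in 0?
Last digit: 9 nonzero choices. First digit: 8 (nonzero, ≠last). Middle 6: P(8,6) = 20160. Total = 1451520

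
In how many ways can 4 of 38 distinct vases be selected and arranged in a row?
P(38,4) = 38!/(38-4)! = 1771560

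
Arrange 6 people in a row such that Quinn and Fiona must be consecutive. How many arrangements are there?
Treat the 2 as one block: (6-2+1)! × 2! = 120 × 2 = 240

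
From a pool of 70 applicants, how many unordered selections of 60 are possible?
C(70,60) = 70!/(60!×10!) = 396704524216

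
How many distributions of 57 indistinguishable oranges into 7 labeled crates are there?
C(57+7-1, 7-1) = C(63, 6) = 67945521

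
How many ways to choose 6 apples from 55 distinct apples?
C(55,6) = 55!/(6!×49!) = 28989675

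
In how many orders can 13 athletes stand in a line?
13! = 6227020800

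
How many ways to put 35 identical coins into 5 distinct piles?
C(35+5-1, 5-1) = C(39, 4) = 82251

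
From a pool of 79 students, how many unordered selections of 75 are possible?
C(79,75) = 79!/(75!×4!) = 1502501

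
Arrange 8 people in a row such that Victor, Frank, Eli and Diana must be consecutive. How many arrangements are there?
Treat the 4 as one block: (8-4+1)! × 4! = 120 × 24 = 2880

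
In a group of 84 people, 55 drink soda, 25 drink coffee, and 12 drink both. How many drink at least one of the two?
|A∪B| = |A| + |B| - |A∩B| = 55 + 25 - 12 = 68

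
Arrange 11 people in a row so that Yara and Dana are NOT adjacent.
Total - adjacent = 11! - (11-1)!×2 = 39916800 - 7257600 = 32659200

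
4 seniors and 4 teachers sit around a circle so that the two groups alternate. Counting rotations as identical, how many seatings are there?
Fix one of the seniors: (4-1)! ways for the remaining seniors, × 4! ways for the teachers = 6 × 24 = 144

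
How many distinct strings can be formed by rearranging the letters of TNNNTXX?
7! / (2! × 3! × 2!) = 210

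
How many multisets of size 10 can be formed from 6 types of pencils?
C(10+6-1, 6-1) = C(15, 5) = 3003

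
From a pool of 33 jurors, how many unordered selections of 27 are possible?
C(33,27) = 33!/(27!×6!) = 1107568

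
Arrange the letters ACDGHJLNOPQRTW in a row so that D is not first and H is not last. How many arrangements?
By inclusion-exclusion: 14! - 2×(14-1)! + (14-2)! = 87178291200 - 12454041600 + 479001600 = 75203251200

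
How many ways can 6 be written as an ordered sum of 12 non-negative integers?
C(6+12-1, 12-1) = C(17, 11) = 12376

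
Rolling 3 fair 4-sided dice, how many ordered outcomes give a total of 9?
Coefficient of x^9 in (x + x² + ... + x^4)^3. By inclusion-exclusion on dice exceeding 4: Σ_j (-1)^j C(3,j)·C(9-1-4j, 2) = C(3,0)·C(8,2) - C(3,1)·C(4,2) = 1·28 - 3·6 = 10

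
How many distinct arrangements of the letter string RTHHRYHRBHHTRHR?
15! / (1! × 1! × 2! × 5! × 6!) = 7567560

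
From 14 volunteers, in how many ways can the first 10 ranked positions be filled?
P(14,10) = 14!/(14-10)! = 3632428800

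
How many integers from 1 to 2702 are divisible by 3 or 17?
⌊2702/3⌋ + ⌊2702/17⌋ - ⌊2702/51⌋ = 900 + 158 - 52 = 1006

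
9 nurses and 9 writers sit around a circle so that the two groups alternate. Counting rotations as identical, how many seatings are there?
Fix one of the nurses: (9-1)! ways for the remaining nurses, × 9! ways for the writers = 40320 × 362880 = 14631321600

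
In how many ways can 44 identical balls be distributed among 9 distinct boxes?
C(44+9-1, 9-1) = C(52, 8) = 752538150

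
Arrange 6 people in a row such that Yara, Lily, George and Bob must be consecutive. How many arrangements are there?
Treat the 4 as one block: (6-4+1)! × 4! = 6 × 24 = 144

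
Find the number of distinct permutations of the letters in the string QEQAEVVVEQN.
11! / (3! × 3! × 3! × 1! × 1!) = 184800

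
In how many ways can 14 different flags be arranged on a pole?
14! = 87178291200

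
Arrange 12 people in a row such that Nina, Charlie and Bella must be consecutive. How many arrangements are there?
Treat the 3 as one block: (12-3+1)! × 3! = 3628800 × 6 = 21772800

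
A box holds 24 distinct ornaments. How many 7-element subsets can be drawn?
C(24,7) = 24!/(7!×17!) = 346104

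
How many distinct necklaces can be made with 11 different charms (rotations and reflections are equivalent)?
(11-1)!/2 = 3628800/2 = 1814400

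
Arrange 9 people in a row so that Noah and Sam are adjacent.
Treat as block: (9-1)! × 2! = 40320 × 2 = 80640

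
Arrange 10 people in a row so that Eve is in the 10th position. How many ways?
Fix one position: (10-1)! = 362880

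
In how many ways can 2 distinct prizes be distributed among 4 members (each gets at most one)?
P(4,2) = 4!/(4-2)! = 12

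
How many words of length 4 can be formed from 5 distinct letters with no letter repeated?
P(5,4) = 5!/(5-4)! = 120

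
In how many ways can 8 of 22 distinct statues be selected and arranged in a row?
P(22,8) = 22!/(22-8)! = 12893126400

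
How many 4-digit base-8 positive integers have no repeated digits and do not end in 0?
Last digit: 7 nonzero choices. First digit: 6 (nonzero, ≠last). Middle 2: P(6,2) = 30. Total = 1260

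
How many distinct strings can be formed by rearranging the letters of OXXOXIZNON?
10! / (1! × 3! × 3! × 1! × 2!) = 50400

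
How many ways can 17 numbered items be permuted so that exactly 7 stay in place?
Choose the 7 fixed points C(17,7) = 19448, derange the rest: !10 = Σ_{j=0}^{10} (-1)^j·10!/j! = 3628800 - 3628800 + 1814400 - 604800 + 151200 - 30240 + 5040 - 720 + 90 - 10 + 1 = 1334961. Product = 19448 × 1334961 = 25962321528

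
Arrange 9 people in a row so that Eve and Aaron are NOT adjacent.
Total - adjacent = 9! - (9-1)!×2 = 362880 - 80640 = 282240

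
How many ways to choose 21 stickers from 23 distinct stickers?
C(23,21) = 23!/(21!×2!) = 253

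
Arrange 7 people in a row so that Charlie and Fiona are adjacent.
Treat as block: (7-1)! × 2! = 720 × 2 = 1440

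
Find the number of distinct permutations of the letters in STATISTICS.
10! / (3! × 3! × 1! × 2! × 1!) = 50400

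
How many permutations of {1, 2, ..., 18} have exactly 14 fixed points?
Choose the 14 fixed points C(18,14) = 3060, derange the rest: !4 = Σ_{j=0}^{4} (-1)^j·4!/j! = 24 - 24 + 12 - 4 + 1 = 9. Product = 3060 × 9 = 27540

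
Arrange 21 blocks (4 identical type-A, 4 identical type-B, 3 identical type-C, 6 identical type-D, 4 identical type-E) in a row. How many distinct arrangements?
21! / (4! × 4! × 3! × 6! × 4!) = 855512658000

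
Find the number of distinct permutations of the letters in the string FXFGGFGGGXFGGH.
14! / (1! × 7! × 2! × 4!) = 360360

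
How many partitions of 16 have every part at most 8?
Let r_j(i) = number of partitions of i into parts ≤ j, for i = 0..16. r_1(i) = 1 for all i; r_j(i) = r_{j-1}(i) + r_j(i-j). Rows j = 2..8: ≤2: 1 1 2 2 3 3 4 4 5 5 6 6 7 7 8 8 9; ≤3: 1 1 2 3 4 5 7 8 10 12 14 16 19 21 24 27 30; ≤4: 1 1 2 3 5 6 9 11 15 18 23 27 34 39 47 54 64; ≤5: 1 1 2 3 5 7 10 13 18 23 30 37 47 57 70 84 101; ≤6: 1 1 2 3 5 7 11 14 20 26 35 44 58 71 90 110 136; ≤7: 1 1 2 3 5 7 11 15 21 28 38 49 65 82 105 131 164; ≤8: 1 1 2 3 5 7 11 15 22 29 40 52 70 89 116 146 186. r_8(16) = 186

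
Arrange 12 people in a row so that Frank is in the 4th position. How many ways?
Fix one position: (12-1)! = 39916800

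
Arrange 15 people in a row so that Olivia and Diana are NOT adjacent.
Total - adjacent = 15! - (15-1)!×2 = 1307674368000 - 174356582400 = 1133317785600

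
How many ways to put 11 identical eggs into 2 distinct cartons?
C(11+2-1, 2-1) = C(12, 1) = 12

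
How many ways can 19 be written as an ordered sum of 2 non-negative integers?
C(19+2-1, 2-1) = C(20, 1) = 20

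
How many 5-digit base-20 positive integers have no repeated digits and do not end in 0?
Last digit: 19 nonzero choices. First digit: 18 (nonzero, ≠last). Middle 3: P(18,3) = 4896. Total = 1674432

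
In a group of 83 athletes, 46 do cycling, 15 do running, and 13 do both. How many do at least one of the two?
|A∪B| = |A| + |B| - |A∩B| = 46 + 15 - 13 = 48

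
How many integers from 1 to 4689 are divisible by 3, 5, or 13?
⌊4689/3⌋+⌊4689/5⌋+⌊4689/13⌋ - ⌊4689/15⌋-⌊4689/39⌋-⌊4689/65⌋ + ⌊4689/195⌋ = 1563+937+360 - 312-120-72 + 24 = 2380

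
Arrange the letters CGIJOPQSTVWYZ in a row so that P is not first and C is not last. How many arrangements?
By inclusion-exclusion: 13! - 2×(13-1)! + (13-2)! = 6227020800 - 958003200 + 39916800 = 5308934400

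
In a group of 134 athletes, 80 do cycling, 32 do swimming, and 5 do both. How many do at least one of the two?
|A∪B| = |A| + |B| - |A∩B| = 80 + 32 - 5 = 107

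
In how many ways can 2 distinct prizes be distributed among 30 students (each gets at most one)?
P(30,2) = 30!/(30-2)! = 870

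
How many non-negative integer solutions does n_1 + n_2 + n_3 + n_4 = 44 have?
C(44+4-1, 4-1) = C(47, 3) = 16215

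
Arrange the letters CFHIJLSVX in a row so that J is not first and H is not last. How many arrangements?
By inclusion-exclusion: 9! - 2×(9-1)! + (9-2)! = 362880 - 80640 + 5040 = 287280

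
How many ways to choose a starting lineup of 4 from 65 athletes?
C(65,4) = 65!/(4!×61!) = 677040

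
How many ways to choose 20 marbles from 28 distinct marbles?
C(28,20) = 28!/(20!×8!) = 3108105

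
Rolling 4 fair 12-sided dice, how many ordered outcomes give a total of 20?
Coefficient of x^20 in (x + x² + ... + x^12)^4. By inclusion-exclusion on dice exceeding 12: Σ_j (-1)^j C(4,j)·C(20-1-12j, 3) = C(4,0)·C(19,3) - C(4,1)·C(7,3) = 1·969 - 4·35 = 829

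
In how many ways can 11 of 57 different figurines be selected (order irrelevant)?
C(57,11) = 57!/(11!×46!) = 184509266760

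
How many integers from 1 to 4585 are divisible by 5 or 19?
⌊4585/5⌋ + ⌊4585/19⌋ - ⌊4585/95⌋ = 917 + 241 - 48 = 1110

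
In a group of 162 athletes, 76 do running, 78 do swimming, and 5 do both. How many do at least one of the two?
|A∪B| = |A| + |B| - |A∩B| = 76 + 78 - 5 = 149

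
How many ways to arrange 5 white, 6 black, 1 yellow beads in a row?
12! / (5! × 6! × 1!) = 5544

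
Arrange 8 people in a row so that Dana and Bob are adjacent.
Treat as block: (8-1)! × 2! = 5040 × 2 = 10080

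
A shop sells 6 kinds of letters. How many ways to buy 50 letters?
C(50+6-1, 6-1) = C(55, 5) = 3478761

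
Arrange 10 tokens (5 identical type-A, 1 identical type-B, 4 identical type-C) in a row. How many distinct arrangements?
10! / (5! × 1! × 4!) = 1260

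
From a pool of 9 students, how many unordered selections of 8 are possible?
C(9,8) = 9!/(8!×1!) = 9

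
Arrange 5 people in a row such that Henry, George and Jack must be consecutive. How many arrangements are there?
Treat the 3 as one block: (5-3+1)! × 3! = 6 × 6 = 36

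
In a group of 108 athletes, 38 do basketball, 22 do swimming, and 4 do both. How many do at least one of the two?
|A∪B| = |A| + |B| - |A∩B| = 38 + 22 - 4 = 56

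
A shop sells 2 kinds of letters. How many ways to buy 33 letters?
C(33+2-1, 2-1) = C(34, 1) = 34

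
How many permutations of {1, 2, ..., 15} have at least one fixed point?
Complement of the derangements. !15 = Σ_{j=0}^{15} (-1)^j·15!/j! = 1307674368000 - 1307674368000 + 653837184000 - 217945728000 + 54486432000 - 10897286400 + 1816214400 - 259459200 + 32432400 - 3603600 + 360360 - 32760 + 2730 - 210 + 15 - 1 = 481066515734. 15! - !15 = 1307674368000 - 481066515734 = 826607852266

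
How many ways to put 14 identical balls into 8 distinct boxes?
C(14+8-1, 8-1) = C(21, 7) = 116280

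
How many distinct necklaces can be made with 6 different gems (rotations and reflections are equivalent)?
(6-1)!/2 = 120/2 = 60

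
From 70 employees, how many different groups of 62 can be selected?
C(70,62) = 70!/(62!×8!) = 9440350920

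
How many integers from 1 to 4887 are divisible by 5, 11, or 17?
⌊4887/5⌋+⌊4887/11⌋+⌊4887/17⌋ - ⌊4887/55⌋-⌊4887/85⌋-⌊4887/187⌋ + ⌊4887/935⌋ = 977+444+287 - 88-57-26 + 5 = 1542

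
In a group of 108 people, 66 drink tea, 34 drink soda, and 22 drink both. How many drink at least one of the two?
|A∪B| = |A| + |B| - |A∩B| = 66 + 34 - 22 = 78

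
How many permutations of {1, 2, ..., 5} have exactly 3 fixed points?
Choose the 3 fixed points C(5,3) = 10, derange the rest: !2 = Σ_{j=0}^{2} (-1)^j·2!/j! = 2 - 2 + 1 = 1. Product = 10 × 1 = 10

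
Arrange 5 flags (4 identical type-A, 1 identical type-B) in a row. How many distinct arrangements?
5! / (4! × 1!) = 5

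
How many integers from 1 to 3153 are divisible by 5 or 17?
⌊3153/5⌋ + ⌊3153/17⌋ - ⌊3153/85⌋ = 630 + 185 - 37 = 778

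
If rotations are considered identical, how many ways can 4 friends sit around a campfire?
Circular: fix one position, arrange the rest. (4-1)! = 6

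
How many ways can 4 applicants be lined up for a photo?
4! = 24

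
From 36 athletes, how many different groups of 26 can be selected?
C(36,26) = 36!/(26!×10!) = 254186856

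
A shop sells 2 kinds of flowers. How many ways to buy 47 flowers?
C(47+2-1, 2-1) = C(48, 1) = 48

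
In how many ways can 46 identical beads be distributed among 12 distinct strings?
C(46+12-1, 12-1) = C(57, 11) = 184509266760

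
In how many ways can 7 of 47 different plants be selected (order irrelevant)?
C(47,7) = 47!/(7!×40!) = 62891499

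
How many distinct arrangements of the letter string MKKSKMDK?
8! / (1! × 1! × 2! × 4!) = 840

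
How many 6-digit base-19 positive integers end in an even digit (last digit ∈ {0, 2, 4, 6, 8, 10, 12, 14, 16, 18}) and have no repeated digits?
Last∈{0,2,4,6,8,10,12,14,16,18}. Last=0: 1028160. Last nonzero: 9×17×P(17,4) = 8739360. Total = 9767520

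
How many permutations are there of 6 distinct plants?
6! = 720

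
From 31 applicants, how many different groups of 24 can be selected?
C(31,24) = 31!/(24!×7!) = 2629575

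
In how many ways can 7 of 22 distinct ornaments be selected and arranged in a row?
P(22,7) = 22!/(22-7)! = 859541760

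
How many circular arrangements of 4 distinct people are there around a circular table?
Circular: fix one position, arrange the rest. (4-1)! = 6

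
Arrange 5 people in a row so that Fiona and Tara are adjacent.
Treat as block: (5-1)! × 2! = 24 × 2 = 48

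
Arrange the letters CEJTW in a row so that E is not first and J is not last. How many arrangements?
By inclusion-exclusion: 5! - 2×(5-1)! + (5-2)! = 120 - 48 + 6 = 78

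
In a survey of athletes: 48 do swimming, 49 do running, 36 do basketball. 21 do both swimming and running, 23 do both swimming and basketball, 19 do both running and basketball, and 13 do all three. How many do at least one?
|A∪B∪C| = 48+49+36-21-23-19+13 = 83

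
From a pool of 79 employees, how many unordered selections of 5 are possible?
C(79,5) = 79!/(5!×74!) = 22537515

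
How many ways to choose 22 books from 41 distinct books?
C(41,22) = 41!/(22!×19!) = 244662670200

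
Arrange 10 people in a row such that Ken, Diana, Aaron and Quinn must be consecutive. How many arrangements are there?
Treat the 4 as one block: (10-4+1)! × 4! = 5040 × 24 = 120960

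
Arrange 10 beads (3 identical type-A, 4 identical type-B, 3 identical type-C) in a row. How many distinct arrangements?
10! / (3! × 4! × 3!) = 4200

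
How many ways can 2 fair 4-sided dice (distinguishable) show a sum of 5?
Coefficient of x^5 in (x + x² + ... + x^4)^2. By inclusion-exclusion on dice exceeding 4: Σ_j (-1)^j C(2,j)·C(5-1-4j, 1) = C(2,0)·C(4,1) = 1·4 = 4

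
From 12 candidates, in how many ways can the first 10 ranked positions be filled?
P(12,10) = 12!/(12-10)! = 239500800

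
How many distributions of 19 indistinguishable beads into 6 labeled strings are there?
C(19+6-1, 6-1) = C(24, 5) = 42504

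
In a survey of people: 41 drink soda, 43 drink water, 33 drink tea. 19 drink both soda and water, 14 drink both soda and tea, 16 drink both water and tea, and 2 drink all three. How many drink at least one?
|A∪B∪C| = 41+43+33-19-14-16+2 = 70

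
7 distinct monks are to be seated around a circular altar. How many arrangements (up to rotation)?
Circular: fix one position, arrange the rest. (7-1)! = 720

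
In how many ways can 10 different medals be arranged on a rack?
10! = 3628800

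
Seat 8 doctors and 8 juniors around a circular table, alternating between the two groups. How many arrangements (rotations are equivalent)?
Fix one of the doctors: (8-1)! ways for the remaining doctors, × 8! ways for the juniors = 5040 × 40320 = 203212800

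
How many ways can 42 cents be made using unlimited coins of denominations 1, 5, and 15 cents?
Coefficient of x^42 in 1/(1-x^1) · 1/(1-x^5) · 1/(1-x^15). Case on j = number of 15-cent coins (j = 0..2); remainder r = 42 - 15j is made from {1,5} in ⌊r/5⌋+1 ways. r = 42, 27, 12 → 9 + 6 + 3 = 18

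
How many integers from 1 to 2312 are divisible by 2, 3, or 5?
⌊2312/2⌋+⌊2312/3⌋+⌊2312/5⌋ - ⌊2312/6⌋-⌊2312/10⌋-⌊2312/15⌋ + ⌊2312/30⌋ = 1156+770+462 - 385-231-154 + 77 = 1695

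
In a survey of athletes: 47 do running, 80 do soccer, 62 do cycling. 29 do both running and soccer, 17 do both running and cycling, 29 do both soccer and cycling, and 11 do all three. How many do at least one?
|A∪B∪C| = 47+80+62-29-17-29+11 = 125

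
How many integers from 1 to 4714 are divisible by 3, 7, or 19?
⌊4714/3⌋+⌊4714/7⌋+⌊4714/19⌋ - ⌊4714/21⌋-⌊4714/57⌋-⌊4714/133⌋ + ⌊4714/399⌋ = 1571+673+248 - 224-82-35 + 11 = 2162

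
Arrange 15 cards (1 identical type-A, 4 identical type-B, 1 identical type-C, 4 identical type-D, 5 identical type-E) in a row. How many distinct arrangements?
15! / (1! × 4! × 1! × 4! × 5!) = 18918900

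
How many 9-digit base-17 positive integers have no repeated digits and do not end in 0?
Last digit: 16 nonzero choices. First digit: 15 (nonzero, ≠last). Middle 7: P(15,7) = 32432400. Total = 7783776000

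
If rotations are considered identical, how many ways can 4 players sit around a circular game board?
Circular: fix one position, arrange the rest. (4-1)! = 6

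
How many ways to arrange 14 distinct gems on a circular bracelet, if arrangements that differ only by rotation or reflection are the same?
(14-1)!/2 = 6227020800/2 = 3113510400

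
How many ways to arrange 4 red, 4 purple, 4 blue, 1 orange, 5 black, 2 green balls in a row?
20! / (4! × 4! × 4! × 1! × 5! × 2!) = 733296564000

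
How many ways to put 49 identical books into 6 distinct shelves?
C(49+6-1, 6-1) = C(54, 5) = 3162510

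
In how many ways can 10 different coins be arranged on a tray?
10! = 3628800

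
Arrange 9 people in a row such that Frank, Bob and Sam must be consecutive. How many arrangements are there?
Treat the 3 as one block: (9-3+1)! × 3! = 5040 × 6 = 30240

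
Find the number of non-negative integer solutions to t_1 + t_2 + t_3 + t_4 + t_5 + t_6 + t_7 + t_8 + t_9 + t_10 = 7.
C(7+10-1, 10-1) = C(16, 9) = 11440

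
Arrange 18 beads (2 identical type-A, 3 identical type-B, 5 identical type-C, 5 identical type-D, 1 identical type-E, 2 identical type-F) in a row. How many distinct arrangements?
18! / (2! × 3! × 5! × 5! × 1! × 2!) = 18525386880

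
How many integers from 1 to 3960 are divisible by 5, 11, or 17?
⌊3960/5⌋+⌊3960/11⌋+⌊3960/17⌋ - ⌊3960/55⌋-⌊3960/85⌋-⌊3960/187⌋ + ⌊3960/935⌋ = 792+360+232 - 72-46-21 + 4 = 1249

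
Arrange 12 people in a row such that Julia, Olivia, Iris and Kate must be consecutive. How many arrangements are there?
Treat the 4 as one block: (12-4+1)! × 4! = 362880 × 24 = 8709120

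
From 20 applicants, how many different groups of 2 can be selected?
C(20,2) = 20!/(2!×18!) = 190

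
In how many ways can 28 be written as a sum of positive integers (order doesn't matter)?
Pentagonal recurrence p(n) = p(n-1) + p(n-2) - p(n-5) - p(n-7) + p(n-12) + p(n-15) - ... gives p(0..27) = 1, 1, 2, 3, 5, 7, 11, 15, 22, 30, 42, 56, 77, 101, 135, 176, 231, 297, 385, 490, 627, 792, 1002, 1255, 1575, 1958, 2436, 3010. p(28) = p(27) + p(26) - p(23) - p(21) + p(16) + p(13) - p(6) - p(2) = 3010 + 2436 - 1255 - 792 + 231 + 101 - 11 - 2 = 3718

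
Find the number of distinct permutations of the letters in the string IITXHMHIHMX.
11! / (1! × 3! × 2! × 3! × 2!) = 277200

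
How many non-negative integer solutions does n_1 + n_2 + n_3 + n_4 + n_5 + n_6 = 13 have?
C(13+6-1, 6-1) = C(18, 5) = 8568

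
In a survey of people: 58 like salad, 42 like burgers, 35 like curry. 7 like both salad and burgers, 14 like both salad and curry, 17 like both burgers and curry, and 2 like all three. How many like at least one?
|A∪B∪C| = 58+42+35-7-14-17+2 = 99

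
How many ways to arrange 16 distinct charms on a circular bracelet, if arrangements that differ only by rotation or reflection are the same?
(16-1)!/2 = 1307674368000/2 = 653837184000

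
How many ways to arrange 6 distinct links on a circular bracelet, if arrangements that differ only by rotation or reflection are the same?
(6-1)!/2 = 120/2 = 60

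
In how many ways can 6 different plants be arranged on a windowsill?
6! = 720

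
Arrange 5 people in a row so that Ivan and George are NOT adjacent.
Total - adjacent = 5! - (5-1)!×2 = 120 - 48 = 72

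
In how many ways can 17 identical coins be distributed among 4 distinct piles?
C(17+4-1, 4-1) = C(20, 3) = 1140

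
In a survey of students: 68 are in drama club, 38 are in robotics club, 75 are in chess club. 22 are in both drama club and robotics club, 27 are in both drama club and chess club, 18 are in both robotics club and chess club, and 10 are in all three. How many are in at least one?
|A∪B∪C| = 68+38+75-22-27-18+10 = 124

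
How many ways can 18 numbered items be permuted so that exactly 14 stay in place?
Choose the 14 fixed points C(18,14) = 3060, derange the rest: !4 = Σ_{j=0}^{4} (-1)^j·4!/j! = 24 - 24 + 12 - 4 + 1 = 9. Product = 3060 × 9 = 27540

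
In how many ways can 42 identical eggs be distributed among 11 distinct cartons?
C(42+11-1, 11-1) = C(52, 10) = 15820024220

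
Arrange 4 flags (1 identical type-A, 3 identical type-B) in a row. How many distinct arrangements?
4! / (1! × 3!) = 4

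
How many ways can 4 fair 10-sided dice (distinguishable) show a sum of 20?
Coefficient of x^20 in (x + x² + ... + x^10)^4. By inclusion-exclusion on dice exceeding 10: Σ_j (-1)^j C(4,j)·C(20-1-10j, 3) = C(4,0)·C(19,3) - C(4,1)·C(9,3) = 1·969 - 4·84 = 633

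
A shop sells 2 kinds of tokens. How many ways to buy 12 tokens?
C(12+2-1, 2-1) = C(13, 1) = 13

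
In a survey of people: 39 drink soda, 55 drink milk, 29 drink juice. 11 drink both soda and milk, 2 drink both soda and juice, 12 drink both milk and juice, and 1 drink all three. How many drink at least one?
|A∪B∪C| = 39+55+29-11-2-12+1 = 99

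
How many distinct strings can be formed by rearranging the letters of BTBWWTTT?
8! / (4! × 2! × 2!) = 420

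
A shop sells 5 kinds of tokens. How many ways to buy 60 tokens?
C(60+5-1, 5-1) = C(64, 4) = 635376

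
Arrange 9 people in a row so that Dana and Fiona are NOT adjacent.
Total - adjacent = 9! - (9-1)!×2 = 362880 - 80640 = 282240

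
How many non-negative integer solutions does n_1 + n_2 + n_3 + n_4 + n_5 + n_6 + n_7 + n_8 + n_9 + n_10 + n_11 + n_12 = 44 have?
C(44+12-1, 12-1) = C(55, 11) = 119653565850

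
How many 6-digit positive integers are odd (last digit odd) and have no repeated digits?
Last∈{1,3,5,7,9}. Last=0: 0. Last nonzero: 5×8×P(8,4) = 67200. Total = 67200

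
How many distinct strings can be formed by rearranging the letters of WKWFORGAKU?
10! / (2! × 1! × 1! × 1! × 1! × 2! × 1! × 1!) = 907200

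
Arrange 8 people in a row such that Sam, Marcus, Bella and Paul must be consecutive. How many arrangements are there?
Treat the 4 as one block: (8-4+1)! × 4! = 120 × 24 = 2880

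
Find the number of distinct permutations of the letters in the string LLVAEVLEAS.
10! / (2! × 2! × 2! × 1! × 3!) = 75600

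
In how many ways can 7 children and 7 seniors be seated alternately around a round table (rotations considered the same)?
Fix one of the children: (7-1)! ways for the remaining children, × 7! ways for the seniors = 720 × 5040 = 3628800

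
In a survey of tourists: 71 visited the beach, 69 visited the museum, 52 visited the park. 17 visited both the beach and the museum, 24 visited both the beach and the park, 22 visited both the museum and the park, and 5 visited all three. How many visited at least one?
|A∪B∪C| = 71+69+52-17-24-22+5 = 134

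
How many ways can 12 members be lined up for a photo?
12! = 479001600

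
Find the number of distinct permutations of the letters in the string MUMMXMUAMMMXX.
13! / (3! × 1! × 2! × 7!) = 102960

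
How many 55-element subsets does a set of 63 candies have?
C(63,55) = 63!/(55!×8!) = 3872894697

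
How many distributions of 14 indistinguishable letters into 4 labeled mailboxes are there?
C(14+4-1, 4-1) = C(17, 3) = 680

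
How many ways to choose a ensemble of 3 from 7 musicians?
C(7,3) = 7!/(3!×4!) = 35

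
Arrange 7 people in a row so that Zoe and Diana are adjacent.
Treat as block: (7-1)! × 2! = 720 × 2 = 1440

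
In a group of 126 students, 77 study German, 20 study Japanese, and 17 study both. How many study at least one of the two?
|A∪B| = |A| + |B| - |A∩B| = 77 + 20 - 17 = 80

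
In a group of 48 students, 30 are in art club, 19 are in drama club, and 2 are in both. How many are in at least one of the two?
|A∪B| = |A| + |B| - |A∩B| = 30 + 19 - 2 = 47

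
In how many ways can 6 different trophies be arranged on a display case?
6! = 720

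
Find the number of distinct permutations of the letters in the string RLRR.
4! / (1! × 3!) = 4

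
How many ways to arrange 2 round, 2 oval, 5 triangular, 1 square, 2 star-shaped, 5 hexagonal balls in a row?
17! / (2! × 2! × 5! × 1! × 2! × 5!) = 3087564480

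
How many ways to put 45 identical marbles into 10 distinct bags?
C(45+10-1, 10-1) = C(54, 9) = 5317936260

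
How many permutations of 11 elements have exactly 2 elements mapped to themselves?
Choose the 2 fixed points C(11,2) = 55, derange the rest: !9 = Σ_{j=0}^{9} (-1)^j·9!/j! = 362880 - 362880 + 181440 - 60480 + 15120 - 3024 + 504 - 72 + 9 - 1 = 133496. Product = 55 × 133496 = 7342280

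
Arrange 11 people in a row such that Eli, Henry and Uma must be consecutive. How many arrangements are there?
Treat the 3 as one block: (11-3+1)! × 3! = 362880 × 6 = 2177280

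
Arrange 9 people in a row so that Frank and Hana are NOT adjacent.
Total - adjacent = 9! - (9-1)!×2 = 362880 - 80640 = 282240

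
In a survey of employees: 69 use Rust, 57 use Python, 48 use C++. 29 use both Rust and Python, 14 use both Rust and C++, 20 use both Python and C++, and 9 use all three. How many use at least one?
|A∪B∪C| = 69+57+48-29-14-20+9 = 120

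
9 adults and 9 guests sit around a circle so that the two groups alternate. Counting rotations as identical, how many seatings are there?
Fix one of the adults: (9-1)! ways for the remaining adults, × 9! ways for the guests = 40320 × 362880 = 14631321600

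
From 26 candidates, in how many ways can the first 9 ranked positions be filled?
P(26,9) = 26!/(26-9)! = 1133836704000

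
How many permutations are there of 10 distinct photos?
10! = 3628800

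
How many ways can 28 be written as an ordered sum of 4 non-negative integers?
C(28+4-1, 4-1) = C(31, 3) = 4495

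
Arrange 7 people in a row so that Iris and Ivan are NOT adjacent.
Total - adjacent = 7! - (7-1)!×2 = 5040 - 1440 = 3600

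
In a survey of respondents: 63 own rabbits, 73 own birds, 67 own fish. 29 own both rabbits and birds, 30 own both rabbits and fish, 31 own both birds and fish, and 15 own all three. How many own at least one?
|A∪B∪C| = 63+73+67-29-30-31+15 = 128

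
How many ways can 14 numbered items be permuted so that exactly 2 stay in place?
Choose the 2 fixed points C(14,2) = 91, derange the rest: !12 = Σ_{j=0}^{12} (-1)^j·12!/j! = 479001600 - 479001600 + 239500800 - 79833600 + 19958400 - 3991680 + 665280 - 95040 + 11880 - 1320 + 132 - 12 + 1 = 176214841. Product = 91 × 176214841 = 16035550531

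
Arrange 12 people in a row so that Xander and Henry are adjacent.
Treat as block: (12-1)! × 2! = 39916800 × 2 = 79833600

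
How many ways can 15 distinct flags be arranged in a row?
15! = 1307674368000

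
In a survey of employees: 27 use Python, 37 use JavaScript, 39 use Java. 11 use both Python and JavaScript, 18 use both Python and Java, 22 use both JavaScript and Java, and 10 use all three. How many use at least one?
|A∪B∪C| = 27+37+39-11-18-22+10 = 62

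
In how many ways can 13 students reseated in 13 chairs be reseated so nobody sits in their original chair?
!13 = Σ_{j=0}^{13} (-1)^j·13!/j! = 6227020800 - 6227020800 + 3113510400 - 1037836800 + 259459200 - 51891840 + 8648640 - 1235520 + 154440 - 17160 + 1716 - 156 + 13 - 1 = 2290792932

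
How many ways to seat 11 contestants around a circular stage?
Circular: fix one position, arrange the rest. (11-1)! = 3628800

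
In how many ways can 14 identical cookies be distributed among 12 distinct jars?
C(14+12-1, 12-1) = C(25, 11) = 4457400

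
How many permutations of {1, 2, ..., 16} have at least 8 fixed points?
Exactly j fixed points: C(16,j)·!(16-j); sum over j ≥ 8 (derangement numbers via !m = (m-1)·(!(m-1) + !(m-2)): !0..!8 = 1, 0, 1, 2, 9, 44, 265, 1854, 14833). Σ_{j=8}^{16} C(16,j)·!(16-j) = C(16,8)·!8 + C(16,9)·!7 + C(16,10)·!6 + C(16,11)·!5 + C(16,12)·!4 + C(16,13)·!3 + C(16,14)·!2 + C(16,15)·!1 + C(16,16)·!0 = 12870·14833 + 11440·1854 + 8008·265 + 4368·44 + 1820·9 + 560·2 + 120·1 + 16·0 + 1·1 = 214442403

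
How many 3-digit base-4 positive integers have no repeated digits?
First digit: 3 choices (nonzero). Then descending: 3 × 3 × 2 = 18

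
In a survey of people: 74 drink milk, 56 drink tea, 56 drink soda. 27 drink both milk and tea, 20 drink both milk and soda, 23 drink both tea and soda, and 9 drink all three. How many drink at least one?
|A∪B∪C| = 74+56+56-27-20-23+9 = 125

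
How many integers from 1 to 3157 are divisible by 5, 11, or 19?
⌊3157/5⌋+⌊3157/11⌋+⌊3157/19⌋ - ⌊3157/55⌋-⌊3157/95⌋-⌊3157/209⌋ + ⌊3157/1045⌋ = 631+287+166 - 57-33-15 + 3 = 982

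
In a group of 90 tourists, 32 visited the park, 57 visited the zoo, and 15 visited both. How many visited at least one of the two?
|A∪B| = |A| + |B| - |A∩B| = 32 + 57 - 15 = 74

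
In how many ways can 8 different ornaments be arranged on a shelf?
8! = 40320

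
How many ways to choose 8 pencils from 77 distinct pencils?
C(77,8) = 77!/(8!×69!) = 21042072975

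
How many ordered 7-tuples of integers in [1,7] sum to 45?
Coefficient of x^45 in (x + x² + ... + x^7)^7. By inclusion-exclusion on dice exceeding 7: Σ_j (-1)^j C(7,j)·C(45-1-7j, 6) = C(7,0)·C(44,6) - C(7,1)·C(37,6) + C(7,2)·C(30,6) - C(7,3)·C(23,6) + C(7,4)·C(16,6) - C(7,5)·C(9,6) = 1·7059052 - 7·2324784 + 21·593775 - 35·100947 + 35·8008 - 21·84 = 210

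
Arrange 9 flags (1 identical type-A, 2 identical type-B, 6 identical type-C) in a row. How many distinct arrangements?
9! / (1! × 2! × 6!) = 252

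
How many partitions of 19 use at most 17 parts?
By conjugation, equals partitions of 19 into parts ≤ 17. Let r_j(i) = number of partitions of i into parts ≤ j, for i = 0..19. r_1(i) = 1 for all i; r_j(i) = r_{j-1}(i) + r_j(i-j). Rows j = 2..17: ≤2: 1 1 2 2 3 3 4 4 5 5 6 6 7 7 8 8 9 9 10 10; ≤3: 1 1 2 3 4 5 7 8 10 12 14 16 19 21 24 27 30 33 37 40; ≤4: 1 1 2 3 5 6 9 11 15 18 23 27 34 39 47 54 64 72 84 94; ≤5: 1 1 2 3 5 7 10 13 18 23 30 37 47 57 70 84 101 119 141 164; ≤6: 1 1 2 3 5 7 11 14 20 26 35 44 58 71 90 110 136 163 199 235; ≤7: 1 1 2 3 5 7 11 15 21 28 38 49 65 82 105 131 164 201 248 300; ≤8: 1 1 2 3 5 7 11 15 22 29 40 52 70 89 116 146 186 230 288 352; ≤9: 1 1 2 3 5 7 11 15 22 30 41 54 73 94 123 157 201 252 318 393; ≤10: 1 1 2 3 5 7 11 15 22 30 42 55 75 97 128 164 212 267 340 423; ≤11: 1 1 2 3 5 7 11 15 22 30 42 56 76 99 131 169 219 278 355 445; ≤12: 1 1 2 3 5 7 11 15 22 30 42 56 77 100 133 172 224 285 366 460; ≤13: 1 1 2 3 5 7 11 15 22 30 42 56 77 101 134 174 227 290 373 471; ≤14: 1 1 2 3 5 7 11 15 22 30 42 56 77 101 135 175 229 293 378 478; ≤15: 1 1 2 3 5 7 11 15 22 30 42 56 77 101 135 176 230 295 381 483; ≤16: 1 1 2 3 5 7 11 15 22 30 42 56 77 101 135 176 231 296 383 486; ≤17: 1 1 2 3 5 7 11 15 22 30 42 56 77 101 135 176 231 297 384 488. r_17(19) = 488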